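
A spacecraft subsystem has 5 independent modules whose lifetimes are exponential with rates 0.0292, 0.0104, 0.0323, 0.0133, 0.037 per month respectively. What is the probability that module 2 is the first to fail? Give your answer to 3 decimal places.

0.085

The time to first failure is exponential with rate Σλ = 0.0292 + 0.0104 + 0.0323 + 0.0133 + 0.037 = 0.1222.
P(module 2 first) = λ_2/Σλ = 0.0104/0.1222 ≈ 0.085.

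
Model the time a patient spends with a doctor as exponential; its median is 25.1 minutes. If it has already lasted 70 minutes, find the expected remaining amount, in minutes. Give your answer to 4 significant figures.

For an exponential, median = ln(2)/λ, so λ = ln 2 / 25.1 = 0.0276154 per minute.
By memorylessness, the remaining amount past any threshold is again Exp(λ) with mean 1/λ = 36.2116 minutes.

36.21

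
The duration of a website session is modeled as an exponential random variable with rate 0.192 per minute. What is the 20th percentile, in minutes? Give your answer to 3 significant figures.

1.16

Set 1 − e^(−λt) = 0.2, so t = −ln(0.8)/λ = 0.22314/0.192 ≈ 1.16221 minutes.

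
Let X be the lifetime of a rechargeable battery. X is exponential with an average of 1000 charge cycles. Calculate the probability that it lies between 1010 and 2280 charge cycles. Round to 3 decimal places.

The rate is λ = 1/1000 = 0.001 per charge cycle.
P(1010 < X < 2280) = e^(−λ·1010) − e^(−λ·2280) = 0.36422 − 0.10228 ≈ 0.262.

0.262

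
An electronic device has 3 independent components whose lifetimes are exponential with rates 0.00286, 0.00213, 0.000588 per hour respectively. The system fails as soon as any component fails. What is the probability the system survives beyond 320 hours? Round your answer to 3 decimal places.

The time to first failure is exponential with rate Σλ = 0.00286 + 0.00213 + 0.000588 = 0.005578.
P(min > 320) = e^(−0.005578·320) = e^(−1.785) ≈ 0.168.

0.168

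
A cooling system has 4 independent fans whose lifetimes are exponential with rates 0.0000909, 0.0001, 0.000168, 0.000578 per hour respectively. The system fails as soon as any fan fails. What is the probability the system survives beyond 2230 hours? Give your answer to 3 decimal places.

0.124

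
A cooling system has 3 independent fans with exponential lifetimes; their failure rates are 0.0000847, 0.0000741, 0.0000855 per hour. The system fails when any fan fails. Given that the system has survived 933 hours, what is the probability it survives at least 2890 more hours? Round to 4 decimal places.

0.4936

Time to first failure ~ Exp(Σλ) with Σλ = 0.0002443.
By memorylessness, P(T > 933+2890 | T > 933) = P(T > 2890) = e^(−0.0002443·2890) ≈ 0.4936.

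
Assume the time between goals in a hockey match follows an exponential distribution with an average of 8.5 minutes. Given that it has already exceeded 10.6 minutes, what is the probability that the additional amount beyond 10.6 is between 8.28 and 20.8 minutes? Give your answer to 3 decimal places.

0.291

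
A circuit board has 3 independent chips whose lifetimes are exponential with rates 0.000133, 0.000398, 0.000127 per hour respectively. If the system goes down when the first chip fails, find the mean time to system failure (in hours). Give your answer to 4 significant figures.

1520

The time to first failure is exponential with rate Σλ = 0.000133 + 0.000398 + 0.000127 = 0.000658.
E[min] = 1/Σλ = 1/0.000658 = 1519.76 hours.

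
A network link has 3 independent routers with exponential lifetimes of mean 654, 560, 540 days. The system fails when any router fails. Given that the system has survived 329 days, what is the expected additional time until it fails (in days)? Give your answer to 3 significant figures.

194

First-failure rate Σλ = 1/654 + 1/560 + 1/540 = 0.00516662.
By memorylessness the expected residual is 1/Σλ = 193.55 days, regardless of the 329 already elapsed.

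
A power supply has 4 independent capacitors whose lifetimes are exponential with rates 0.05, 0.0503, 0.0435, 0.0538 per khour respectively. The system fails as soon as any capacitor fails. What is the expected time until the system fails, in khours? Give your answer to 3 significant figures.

5.06

The time to first failure is exponential with rate Σλ = 0.05 + 0.0503 + 0.0435 + 0.0538 = 0.1976.
E[min] = 1/Σλ = 1/0.1976 = 5.06073 khours.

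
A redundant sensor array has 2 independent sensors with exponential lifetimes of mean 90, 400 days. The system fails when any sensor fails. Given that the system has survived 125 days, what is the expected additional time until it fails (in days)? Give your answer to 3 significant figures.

First-failure rate Σλ = 1/90 + 1/400 = 0.0136111.
By memorylessness the expected residual is 1/Σλ = 73.4694 days, regardless of the 125 already elapsed.

73.5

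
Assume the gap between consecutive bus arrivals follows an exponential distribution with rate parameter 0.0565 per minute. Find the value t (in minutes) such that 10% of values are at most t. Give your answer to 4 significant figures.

1.865

Set 1 − e^(−λt) = 0.1, so t = −ln(0.9)/λ = 0.10536/0.0565 ≈ 1.86479 minutes.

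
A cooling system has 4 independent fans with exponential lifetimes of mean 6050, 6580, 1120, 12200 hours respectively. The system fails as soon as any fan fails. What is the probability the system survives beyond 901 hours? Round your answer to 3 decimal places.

The first failure time is exponential with rate Σλ_i = 1/6050 + 1/6580 + 1/1120 + 1/12200 = 0.00129209 per hour.
P(min > 901) = e^(−0.00129209·901) = e^(−1.1642) ≈ 0.312.

0.312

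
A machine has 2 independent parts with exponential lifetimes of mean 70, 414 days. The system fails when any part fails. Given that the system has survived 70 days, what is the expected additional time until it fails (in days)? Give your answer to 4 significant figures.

First-failure rate Σλ = 1/70 + 1/414 = 0.0167012.
By memorylessness the expected residual is 1/Σλ = 59.876 days, regardless of the 70 already elapsed.

59.88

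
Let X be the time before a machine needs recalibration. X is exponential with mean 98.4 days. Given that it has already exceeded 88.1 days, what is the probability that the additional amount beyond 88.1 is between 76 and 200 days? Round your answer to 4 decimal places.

The rate is λ = 1/98.4 = 0.0101626 per day.
Memoryless: the residual past 88.1 is again Exp(λ).
P(76 < residual < 200) = e^(−λ·76) − e^(−λ·200) = 0.46192 − 0.13100 ≈ 0.3309.

0.3309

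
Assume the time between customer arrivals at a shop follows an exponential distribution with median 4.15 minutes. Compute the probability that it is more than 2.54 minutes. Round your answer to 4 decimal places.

0.6543

For an exponential, median = ln(2)/λ, so λ = ln 2 / 4.15 = 0.167023 per minute.
P(X > 2.54) = e^(−λ·2.54) = e^(−0.42424) ≈ 0.6543.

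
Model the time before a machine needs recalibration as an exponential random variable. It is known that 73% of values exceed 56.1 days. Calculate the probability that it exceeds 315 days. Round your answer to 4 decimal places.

e^(−λ·56.1) = 0.73 ⇒ λ = −ln(0.73)/56.1 = 0.00560982.
P(X > 315) = e^(−0.00560982·315) = e^(−1.7671) ≈ 0.1708.

0.1708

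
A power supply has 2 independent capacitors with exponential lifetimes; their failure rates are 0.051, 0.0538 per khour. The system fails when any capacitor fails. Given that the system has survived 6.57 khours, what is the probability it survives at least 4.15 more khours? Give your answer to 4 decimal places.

0.6473

Time to first failure ~ Exp(Σλ) with Σλ = 0.1048.
By memorylessness, P(T > 6.57+4.15 | T > 6.57) = P(T > 4.15) = e^(−0.1048·4.15) ≈ 0.6473.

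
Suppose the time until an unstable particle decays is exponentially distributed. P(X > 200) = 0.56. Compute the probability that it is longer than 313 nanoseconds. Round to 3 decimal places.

e^(−λ·200) = 0.56 ⇒ λ = −ln(0.56)/200 = 0.00289909.
P(X > 313) = e^(−0.00289909·313) = e^(−0.90742) ≈ 0.404.

0.404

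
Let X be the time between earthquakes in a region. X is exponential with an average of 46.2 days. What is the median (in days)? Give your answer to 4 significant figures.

32.02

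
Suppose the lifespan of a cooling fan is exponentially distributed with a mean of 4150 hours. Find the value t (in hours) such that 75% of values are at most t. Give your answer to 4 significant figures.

The rate is λ = 1/4150 = 0.000240964 per hour.
Set 1 − e^(−λt) = 0.75, so t = −ln(0.25)/λ = 1.3863/0.000240964 ≈ 5753.12 hours.

5753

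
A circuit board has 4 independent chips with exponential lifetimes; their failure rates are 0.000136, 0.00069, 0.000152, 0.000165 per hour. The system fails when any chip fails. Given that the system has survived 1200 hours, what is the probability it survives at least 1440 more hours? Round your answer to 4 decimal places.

0.1928

Time to first failure ~ Exp(Σλ) with Σλ = 0.001143.
By memorylessness, P(T > 1200+1440 | T > 1200) = P(T > 1440) = e^(−0.001143·1440) ≈ 0.1928.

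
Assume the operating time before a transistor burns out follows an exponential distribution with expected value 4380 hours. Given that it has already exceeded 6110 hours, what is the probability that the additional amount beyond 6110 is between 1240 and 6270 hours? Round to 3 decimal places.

0.514

The rate is λ = 1/4380 = 0.000228311 per hour.
Memoryless: the residual past 6110 is again Exp(λ).
P(1240 < residual < 6270) = e^(−λ·1240) − e^(−λ·6270) = 0.75344 − 0.23895 ≈ 0.514.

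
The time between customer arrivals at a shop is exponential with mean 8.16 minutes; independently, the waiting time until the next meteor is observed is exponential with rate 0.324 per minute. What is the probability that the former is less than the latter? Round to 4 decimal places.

0.2744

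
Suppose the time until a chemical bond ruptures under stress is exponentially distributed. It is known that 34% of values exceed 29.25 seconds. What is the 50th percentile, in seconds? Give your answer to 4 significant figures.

18.79

e^(−λ·29.25) = 0.34 ⇒ λ = −ln(0.34)/29.25 = 0.0368824.
50th percentile: 1 − e^(−λt) = 0.5, t = −ln(0.5)/λ = 18.7934 seconds.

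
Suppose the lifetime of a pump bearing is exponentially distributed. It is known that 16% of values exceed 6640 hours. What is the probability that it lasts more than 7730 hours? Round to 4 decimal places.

0.1184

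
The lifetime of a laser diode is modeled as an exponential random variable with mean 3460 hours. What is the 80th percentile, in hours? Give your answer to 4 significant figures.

5569

The rate is λ = 1/3460 = 0.000289017 per hour.
Set 1 − e^(−λt) = 0.8, so t = −ln(0.2)/λ = 1.6094/0.000289017 ≈ 5568.66 hours.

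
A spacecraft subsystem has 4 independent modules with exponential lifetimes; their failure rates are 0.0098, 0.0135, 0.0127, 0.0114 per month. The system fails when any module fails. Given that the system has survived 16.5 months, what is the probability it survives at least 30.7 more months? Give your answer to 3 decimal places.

Time to first failure ~ Exp(Σλ) with Σλ = 0.0474.
By memorylessness, P(T > 16.5+30.7 | T > 16.5) = P(T > 30.7) = e^(−0.0474·30.7) ≈ 0.233.

0.233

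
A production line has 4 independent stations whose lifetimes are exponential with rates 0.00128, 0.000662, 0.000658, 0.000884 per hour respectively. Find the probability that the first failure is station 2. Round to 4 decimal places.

The time to first failure is exponential with rate Σλ = 0.00128 + 0.000662 + 0.000658 + 0.000884 = 0.003484.
P(station 2 first) = λ_2/Σλ = 0.000662/0.003484 ≈ 0.1900.

0.1900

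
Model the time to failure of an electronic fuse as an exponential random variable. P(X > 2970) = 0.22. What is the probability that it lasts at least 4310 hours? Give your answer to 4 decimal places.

e^(−λ·2970) = 0.22 ⇒ λ = −ln(0.22)/2970 = 0.000509807.
P(X > 4310) = e^(−0.000509807·4310) = e^(−2.1973) ≈ 0.1111.

0.1111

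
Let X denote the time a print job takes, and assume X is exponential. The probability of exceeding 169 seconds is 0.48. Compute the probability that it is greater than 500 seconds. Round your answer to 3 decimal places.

e^(−λ·169) = 0.48 ⇒ λ = −ln(0.48)/169 = 0.00434301.
P(X > 500) = e^(−0.00434301·500) = e^(−2.1715) ≈ 0.114.

0.114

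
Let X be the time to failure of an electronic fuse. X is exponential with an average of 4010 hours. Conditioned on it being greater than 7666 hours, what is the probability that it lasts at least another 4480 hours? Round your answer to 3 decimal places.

0.327

The rate is λ = 1/4010 = 0.000249377 per hour.
The exponential is memoryless, so the remaining time is again Exp(λ): the condition X > 7666 is irrelevant.
P(X > 4480) = e^(−1.1172) ≈ 0.327.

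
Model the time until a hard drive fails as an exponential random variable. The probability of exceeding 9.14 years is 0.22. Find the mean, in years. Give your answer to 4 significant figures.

e^(−λ·9.14) = 0.22 ⇒ λ = −ln(0.22)/9.14 = 0.165659.
Mean = 1/λ = 6.03648 years.

6.036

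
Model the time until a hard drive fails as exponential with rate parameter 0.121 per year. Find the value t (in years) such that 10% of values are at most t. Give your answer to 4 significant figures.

0.8707

Set 1 − e^(−λt) = 0.1, so t = −ln(0.9)/λ = 0.10536/0.121 ≈ 0.870748 years.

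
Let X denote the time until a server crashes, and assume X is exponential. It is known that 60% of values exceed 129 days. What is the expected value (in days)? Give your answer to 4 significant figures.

e^(−λ·129) = 0.60 ⇒ λ = −ln(0.60)/129 = 0.00395989.
Mean = 1/λ = 252.532 days.

252.5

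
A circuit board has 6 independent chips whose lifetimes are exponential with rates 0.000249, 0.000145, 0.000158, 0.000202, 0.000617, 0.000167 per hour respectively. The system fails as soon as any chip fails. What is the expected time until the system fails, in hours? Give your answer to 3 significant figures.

The time to first failure is exponential with rate Σλ = 0.000249 + 0.000145 + 0.000158 + 0.000202 + 0.000617 + 0.000167 = 0.001538.
E[min] = 1/Σλ = 1/0.001538 = 650.195 hours.

650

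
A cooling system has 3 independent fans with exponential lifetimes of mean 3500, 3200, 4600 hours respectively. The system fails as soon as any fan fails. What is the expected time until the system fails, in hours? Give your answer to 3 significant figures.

The first failure time is exponential with rate Σλ_i = 1/3500 + 1/3200 + 1/4600 = 0.000815606 per hour.
E[min] = 1/Σλ = 1/0.000815606 = 1226.08 hours.

1230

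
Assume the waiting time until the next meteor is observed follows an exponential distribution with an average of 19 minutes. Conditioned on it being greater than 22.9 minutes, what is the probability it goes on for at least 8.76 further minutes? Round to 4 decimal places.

The rate is λ = 1/19 = 0.0526316 per minute.
P(X > s+t | X > s) = e^(−λ(s+t))/e^(−λs) = e^(−λt), independent of s = 22.9.
P(X > 8.76) = e^(−0.46105) ≈ 0.6306.

0.6306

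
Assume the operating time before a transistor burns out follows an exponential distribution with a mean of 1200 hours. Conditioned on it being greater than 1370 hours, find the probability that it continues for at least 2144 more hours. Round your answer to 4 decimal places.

The rate is λ = 1/1200 = 0.000833333 per hour.
The exponential is memoryless, so the remaining time is again Exp(λ): the condition X > 1370 is irrelevant.
P(X > 2144) = e^(−1.7867) ≈ 0.1675.

0.1675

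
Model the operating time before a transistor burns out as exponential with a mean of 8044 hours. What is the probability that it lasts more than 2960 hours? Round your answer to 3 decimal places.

0.692

The rate is λ = 1/8044 = 0.000124316 per hour.
P(X > 2960) = e^(−λ·2960) = e^(−0.36798) ≈ 0.692.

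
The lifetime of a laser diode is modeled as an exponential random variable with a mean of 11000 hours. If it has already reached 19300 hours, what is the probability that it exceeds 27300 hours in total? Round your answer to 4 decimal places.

0.4832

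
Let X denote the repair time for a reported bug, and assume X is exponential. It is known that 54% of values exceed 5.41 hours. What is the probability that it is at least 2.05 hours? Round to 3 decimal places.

e^(−λ·5.41) = 0.54 ⇒ λ = −ln(0.54)/5.41 = 0.113898.
P(X > 2.05) = e^(−0.113898·2.05) = e^(−0.23349) ≈ 0.792.

0.792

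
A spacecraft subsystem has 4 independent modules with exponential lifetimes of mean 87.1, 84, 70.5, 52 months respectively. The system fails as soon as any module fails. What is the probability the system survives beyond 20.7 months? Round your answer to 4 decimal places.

The first failure time is exponential with rate Σλ_i = 1/87.1 + 1/84 + 1/70.5 + 1/52 = 0.056801 per month.
P(min > 20.7) = e^(−0.056801·20.7) = e^(−1.1758) ≈ 0.3086.

0.3086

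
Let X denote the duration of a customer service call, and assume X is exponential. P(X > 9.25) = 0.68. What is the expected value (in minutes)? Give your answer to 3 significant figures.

e^(−λ·9.25) = 0.68 ⇒ λ = −ln(0.68)/9.25 = 0.0416932.
Mean = 1/λ = 23.9847 minutes.

24.0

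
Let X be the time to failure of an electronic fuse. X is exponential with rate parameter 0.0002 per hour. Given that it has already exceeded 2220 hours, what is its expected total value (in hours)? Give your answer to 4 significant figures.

7220

By memorylessness, E[X | X > 2220] = 2220 + 1/λ = 2220 + 5000 = 7220 hours.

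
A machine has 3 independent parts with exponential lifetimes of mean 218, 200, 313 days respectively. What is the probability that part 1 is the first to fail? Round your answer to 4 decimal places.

Rates: λ_i = 1/mean_i → 0.00458716, 0.005, 0.00319489; Σλ = 0.012782.
P(part 1 first) = λ_1/Σλ = 0.00458716/0.012782 ≈ 0.3589.

0.3589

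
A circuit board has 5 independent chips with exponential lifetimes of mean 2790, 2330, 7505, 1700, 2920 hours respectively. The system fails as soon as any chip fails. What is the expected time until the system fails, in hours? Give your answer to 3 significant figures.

The first failure time is exponential with rate Σλ_i = 1/2790 + 1/2330 + 1/7505 + 1/1700 + 1/2920 = 0.00185155 per hour.
E[min] = 1/Σλ = 1/0.00185155 = 540.087 hours.

540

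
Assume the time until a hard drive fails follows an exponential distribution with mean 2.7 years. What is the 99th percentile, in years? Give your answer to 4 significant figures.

12.43

The rate is λ = 1/2.7 = 0.37037 per year.
Set 1 − e^(−λt) = 0.99, so t = −ln(0.01)/λ = 4.6052/0.37037 ≈ 12.434 years.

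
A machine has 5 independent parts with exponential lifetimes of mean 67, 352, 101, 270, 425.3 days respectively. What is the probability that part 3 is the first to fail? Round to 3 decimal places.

0.294

Rates: λ_i = 1/mean_i → 0.0149254, 0.00284091, 0.00990099, 0.0037037, 0.00235128; Σλ = 0.0337223.
P(part 3 first) = λ_3/Σλ = 0.00990099/0.0337223 ≈ 0.294.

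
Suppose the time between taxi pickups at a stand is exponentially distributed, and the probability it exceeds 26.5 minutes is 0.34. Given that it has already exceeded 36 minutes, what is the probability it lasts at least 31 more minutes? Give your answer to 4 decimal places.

From e^(−λ·26.5) = 0.34, λ = −ln(0.34)/26.5 = 0.0407098.
Memoryless: P(X > 36+31 | X > 36) = P(X > 31) = e^(−0.0407098·31) ≈ 0.2831.

0.2831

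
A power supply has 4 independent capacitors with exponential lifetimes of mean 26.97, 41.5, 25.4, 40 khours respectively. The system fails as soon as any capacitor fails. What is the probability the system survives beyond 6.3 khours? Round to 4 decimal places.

The first failure time is exponential with rate Σλ_i = 1/26.97 + 1/41.5 + 1/25.4 + 1/40 = 0.125545 per khour.
P(min > 6.3) = e^(−0.125545·6.3) = e^(−0.79093) ≈ 0.4534.

0.4534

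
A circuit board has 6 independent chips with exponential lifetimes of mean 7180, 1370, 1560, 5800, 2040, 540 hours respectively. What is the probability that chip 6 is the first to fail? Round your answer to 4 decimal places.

0.4601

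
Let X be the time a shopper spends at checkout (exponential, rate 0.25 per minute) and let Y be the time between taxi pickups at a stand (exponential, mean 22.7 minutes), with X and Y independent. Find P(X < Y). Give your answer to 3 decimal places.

λ_1 = 0.25, λ_2 = 1/22.7 = 0.0440529.
For independent exponentials, P(X < Y) = λ_1/(λ_1+λ_2) = 0.25/0.294053 ≈ 0.850.

0.850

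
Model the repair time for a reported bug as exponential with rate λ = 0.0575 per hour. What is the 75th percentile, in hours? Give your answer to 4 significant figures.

Set 1 − e^(−λt) = 0.75, so t = −ln(0.25)/λ = 1.3863/0.0575 ≈ 24.1095 hours.

24.11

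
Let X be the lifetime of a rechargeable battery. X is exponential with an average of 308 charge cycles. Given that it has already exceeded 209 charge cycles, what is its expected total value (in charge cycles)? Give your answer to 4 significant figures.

517.0

The rate is λ = 1/308 = 0.00324675 per charge cycle.
By memorylessness, E[X | X > 209] = 209 + 1/λ = 209 + 308 = 517 charge cycles.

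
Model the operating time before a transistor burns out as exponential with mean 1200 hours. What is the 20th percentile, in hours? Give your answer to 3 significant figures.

268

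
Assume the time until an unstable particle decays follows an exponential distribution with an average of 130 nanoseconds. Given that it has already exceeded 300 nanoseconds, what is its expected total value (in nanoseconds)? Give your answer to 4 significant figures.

430.0

The rate is λ = 1/130 = 0.00769231 per nanosecond.
By memorylessness, E[X | X > 300] = 300 + 1/λ = 300 + 130 = 430 nanoseconds.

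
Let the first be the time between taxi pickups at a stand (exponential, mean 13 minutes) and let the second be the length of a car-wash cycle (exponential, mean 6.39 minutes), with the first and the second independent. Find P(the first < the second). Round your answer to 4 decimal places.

0.3296

λ_1 = 1/13 = 0.0769231, λ_2 = 1/6.39 = 0.156495.
For independent exponentials, P(the first < the second) = λ_1/(λ_1+λ_2) = 0.0769231/0.233418 ≈ 0.3296.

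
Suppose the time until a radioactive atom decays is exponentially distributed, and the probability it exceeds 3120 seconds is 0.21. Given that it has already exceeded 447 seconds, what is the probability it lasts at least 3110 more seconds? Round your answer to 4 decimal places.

0.2111

From e^(−λ·3120) = 0.21, λ = −ln(0.21)/3120 = 0.000500208.
Memoryless: P(X > 447+3110 | X > 447) = P(X > 3110) = e^(−0.000500208·3110) ≈ 0.2111.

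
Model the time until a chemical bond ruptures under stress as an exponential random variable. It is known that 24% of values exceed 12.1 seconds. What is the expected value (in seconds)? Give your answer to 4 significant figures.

e^(−λ·12.1) = 0.24 ⇒ λ = −ln(0.24)/12.1 = 0.117944.
Mean = 1/λ = 8.47864 seconds.

8.479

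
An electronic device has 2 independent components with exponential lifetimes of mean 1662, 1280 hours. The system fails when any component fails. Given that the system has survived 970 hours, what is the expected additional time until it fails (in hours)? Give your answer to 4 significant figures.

723.1

First-failure rate Σλ = 1/1662 + 1/1280 = 0.00138293.
By memorylessness the expected residual is 1/Σλ = 723.1 hours, regardless of the 970 already elapsed.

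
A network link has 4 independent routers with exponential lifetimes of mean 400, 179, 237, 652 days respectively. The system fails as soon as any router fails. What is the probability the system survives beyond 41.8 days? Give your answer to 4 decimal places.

0.5607

The first failure time is exponential with rate Σλ_i = 1/400 + 1/179 + 1/237 + 1/652 = 0.0138397 per day.
P(min > 41.8) = e^(−0.0138397·41.8) = e^(−0.5785) ≈ 0.5607.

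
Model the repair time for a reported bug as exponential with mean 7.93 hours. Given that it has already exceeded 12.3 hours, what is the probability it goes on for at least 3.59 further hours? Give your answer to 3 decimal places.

The rate is λ = 1/7.93 = 0.126103 per hour.
By the memoryless property, P(X > 12.3+3.59 | X > 12.3) = P(X > 3.59).
P(X > 3.59) = e^(−0.45271) ≈ 0.636.

0.636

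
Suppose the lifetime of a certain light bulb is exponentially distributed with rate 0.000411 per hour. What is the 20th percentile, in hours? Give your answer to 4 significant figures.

Set 1 − e^(−λt) = 0.2, so t = −ln(0.8)/λ = 0.22314/0.000411 ≈ 542.928 hours.

542.9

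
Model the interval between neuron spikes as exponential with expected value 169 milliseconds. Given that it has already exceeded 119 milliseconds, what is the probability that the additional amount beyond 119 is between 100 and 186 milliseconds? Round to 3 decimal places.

0.221

The rate is λ = 1/169 = 0.00591716 per millisecond.
Memoryless: the residual past 119 is again Exp(λ).
P(100 < residual < 186) = e^(−λ·100) − e^(−λ·186) = 0.55338 − 0.33267 ≈ 0.221.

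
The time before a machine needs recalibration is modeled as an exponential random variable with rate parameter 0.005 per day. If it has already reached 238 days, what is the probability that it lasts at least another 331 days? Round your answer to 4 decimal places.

0.1911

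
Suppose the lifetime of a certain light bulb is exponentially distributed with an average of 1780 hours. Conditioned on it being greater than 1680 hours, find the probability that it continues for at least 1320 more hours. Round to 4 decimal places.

0.4764

The rate is λ = 1/1780 = 0.000561798 per hour.
By the memoryless property, P(X > 1680+1320 | X > 1680) = P(X > 1320).
P(X > 1320) = e^(−0.74157) ≈ 0.4764.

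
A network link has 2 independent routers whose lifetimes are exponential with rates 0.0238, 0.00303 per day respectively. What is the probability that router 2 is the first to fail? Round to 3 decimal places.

The time to first failure is exponential with rate Σλ = 0.0238 + 0.00303 = 0.02683.
P(router 2 first) = λ_2/Σλ = 0.00303/0.02683 ≈ 0.113.

0.113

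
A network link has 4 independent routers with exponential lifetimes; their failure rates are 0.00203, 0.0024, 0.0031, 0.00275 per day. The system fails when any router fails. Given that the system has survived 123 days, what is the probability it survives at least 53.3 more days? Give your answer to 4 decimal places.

0.5781

Time to first failure ~ Exp(Σλ) with Σλ = 0.01028.
By memorylessness, P(T > 123+53.3 | T > 123) = P(T > 53.3) = e^(−0.01028·53.3) ≈ 0.5781.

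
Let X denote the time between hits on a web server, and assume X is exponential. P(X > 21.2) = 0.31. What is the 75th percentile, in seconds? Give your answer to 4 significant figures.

e^(−λ·21.2) = 0.31 ⇒ λ = −ln(0.31)/21.2 = 0.0552445.
75th percentile: 1 − e^(−λt) = 0.75, t = −ln(0.25)/λ = 25.0938 seconds.

25.09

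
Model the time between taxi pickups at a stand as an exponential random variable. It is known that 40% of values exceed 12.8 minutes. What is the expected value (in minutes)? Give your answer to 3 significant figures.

e^(−λ·12.8) = 0.40 ⇒ λ = −ln(0.40)/12.8 = 0.0715852.
Mean = 1/λ = 13.9694 minutes.

14.0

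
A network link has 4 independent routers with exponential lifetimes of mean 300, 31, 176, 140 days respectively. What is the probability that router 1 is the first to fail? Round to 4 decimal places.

0.0688

Rates: λ_i = 1/mean_i → 0.00333333, 0.0322581, 0.00568182, 0.00714286; Σλ = 0.0484161.
P(router 1 first) = λ_1/Σλ = 0.00333333/0.0484161 ≈ 0.0688.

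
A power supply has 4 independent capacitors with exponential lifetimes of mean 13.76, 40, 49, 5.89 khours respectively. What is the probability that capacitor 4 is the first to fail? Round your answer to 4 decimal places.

Rates: λ_i = 1/mean_i → 0.0726744, 0.025, 0.0204082, 0.169779; Σλ = 0.287862.
P(capacitor 4 first) = λ_4/Σλ = 0.169779/0.287862 ≈ 0.5898.

0.5898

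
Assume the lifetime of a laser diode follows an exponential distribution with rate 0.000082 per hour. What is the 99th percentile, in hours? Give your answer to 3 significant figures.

56200

Set 1 − e^(−λt) = 0.99, so t = −ln(0.01)/λ = 4.6052/0.000082 ≈ 56160.6 hours.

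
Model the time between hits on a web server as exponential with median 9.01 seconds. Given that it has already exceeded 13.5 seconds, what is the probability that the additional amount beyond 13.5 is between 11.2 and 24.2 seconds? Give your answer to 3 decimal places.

For an exponential, median = ln(2)/λ, so λ = ln 2 / 9.01 = 0.0769309 per second.
Memoryless: the residual past 13.5 is again Exp(λ).
P(11.2 < residual < 24.2) = e^(−λ·11.2) − e^(−λ·24.2) = 0.42247 − 0.15540 ≈ 0.267.

0.267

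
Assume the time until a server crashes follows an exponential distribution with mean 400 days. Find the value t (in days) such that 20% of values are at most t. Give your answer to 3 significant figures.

89.3

The rate is λ = 1/400 = 0.0025 per day.
Set 1 − e^(−λt) = 0.2, so t = −ln(0.8)/λ = 0.22314/0.0025 ≈ 89.2574 days.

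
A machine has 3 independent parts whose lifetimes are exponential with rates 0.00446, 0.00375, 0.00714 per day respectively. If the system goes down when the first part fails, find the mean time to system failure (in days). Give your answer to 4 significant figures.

65.15

The time to first failure is exponential with rate Σλ = 0.00446 + 0.00375 + 0.00714 = 0.01535.
E[min] = 1/Σλ = 1/0.01535 = 65.1466 days.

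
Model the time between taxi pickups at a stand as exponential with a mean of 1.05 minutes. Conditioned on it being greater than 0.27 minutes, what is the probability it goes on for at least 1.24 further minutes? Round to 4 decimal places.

The rate is λ = 1/1.05 = 0.952381 per minute.
By the memoryless property, P(X > 0.27+1.24 | X > 0.27) = P(X > 1.24).
P(X > 1.24) = e^(−1.181) ≈ 0.3070.

0.3070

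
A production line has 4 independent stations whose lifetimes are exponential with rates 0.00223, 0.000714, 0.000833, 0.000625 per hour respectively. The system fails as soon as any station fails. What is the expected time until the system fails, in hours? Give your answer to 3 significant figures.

227

The time to first failure is exponential with rate Σλ = 0.00223 + 0.000714 + 0.000833 + 0.000625 = 0.004402.
E[min] = 1/Σλ = 1/0.004402 = 227.169 hours.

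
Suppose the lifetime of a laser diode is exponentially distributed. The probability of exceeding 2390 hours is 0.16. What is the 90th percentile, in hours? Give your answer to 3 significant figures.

e^(−λ·2390) = 0.16 ⇒ λ = −ln(0.16)/2390 = 0.00076677.
90th percentile: 1 − e^(−λt) = 0.9, t = −ln(0.1)/λ = 3002.97 hours.

3000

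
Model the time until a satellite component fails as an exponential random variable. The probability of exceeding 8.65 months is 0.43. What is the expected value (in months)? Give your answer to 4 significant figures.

10.25

e^(−λ·8.65) = 0.43 ⇒ λ = −ln(0.43)/8.65 = 0.0975688.
Mean = 1/λ = 10.2492 months.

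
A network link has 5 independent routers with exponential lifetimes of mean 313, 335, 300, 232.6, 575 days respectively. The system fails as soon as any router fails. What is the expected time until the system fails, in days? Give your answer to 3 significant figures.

64.3

The first failure time is exponential with rate Σλ_i = 1/313 + 1/335 + 1/300 + 1/232.6 + 1/575 = 0.0155517 per day.
E[min] = 1/Σλ = 1/0.0155517 = 64.3018 days.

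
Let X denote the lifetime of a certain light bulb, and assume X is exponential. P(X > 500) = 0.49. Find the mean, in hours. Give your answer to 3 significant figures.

701

e^(−λ·500) = 0.49 ⇒ λ = −ln(0.49)/500 = 0.0014267.
Mean = 1/λ = 700.918 hours.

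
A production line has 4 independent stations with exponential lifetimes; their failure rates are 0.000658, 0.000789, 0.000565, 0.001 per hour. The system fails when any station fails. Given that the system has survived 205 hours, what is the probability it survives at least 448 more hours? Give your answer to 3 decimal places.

0.259

Time to first failure ~ Exp(Σλ) with Σλ = 0.003012.
By memorylessness, P(T > 205+448 | T > 205) = P(T > 448) = e^(−0.003012·448) ≈ 0.259.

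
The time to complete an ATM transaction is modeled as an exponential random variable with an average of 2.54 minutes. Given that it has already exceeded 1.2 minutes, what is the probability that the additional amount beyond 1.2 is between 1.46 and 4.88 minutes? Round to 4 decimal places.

0.4164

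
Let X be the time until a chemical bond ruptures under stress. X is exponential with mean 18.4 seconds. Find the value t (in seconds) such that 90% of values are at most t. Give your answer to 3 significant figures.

The rate is λ = 1/18.4 = 0.0543478 per second.
Set 1 − e^(−λt) = 0.9, so t = −ln(0.1)/λ = 2.3026/0.0543478 ≈ 42.3676 seconds.

42.4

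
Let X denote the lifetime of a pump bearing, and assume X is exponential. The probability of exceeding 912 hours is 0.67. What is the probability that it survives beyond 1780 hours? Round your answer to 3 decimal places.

0.458

e^(−λ·912) = 0.67 ⇒ λ = −ln(0.67)/912 = 0.00043912.
P(X > 1780) = e^(−0.00043912·1780) = e^(−0.78163) ≈ 0.458.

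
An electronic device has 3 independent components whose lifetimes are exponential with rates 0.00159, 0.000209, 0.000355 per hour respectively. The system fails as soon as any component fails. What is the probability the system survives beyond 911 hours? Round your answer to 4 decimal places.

0.1405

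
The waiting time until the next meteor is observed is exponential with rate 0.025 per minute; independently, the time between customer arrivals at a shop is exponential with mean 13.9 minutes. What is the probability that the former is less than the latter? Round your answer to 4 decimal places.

0.2579

λ_1 = 0.025, λ_2 = 1/13.9 = 0.0719424.
For independent exponentials, P(the former < the latter) = λ_1/(λ_1+λ_2) = 0.025/0.0969424 ≈ 0.2579.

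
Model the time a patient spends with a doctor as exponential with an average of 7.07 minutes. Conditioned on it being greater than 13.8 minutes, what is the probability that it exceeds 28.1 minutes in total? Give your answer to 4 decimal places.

0.1323

The rate is λ = 1/7.07 = 0.141443 per minute.
The exponential is memoryless, so the remaining time is again Exp(λ): the condition X > 13.8 is irrelevant.
P(X > 14.3) = e^(−2.0226) ≈ 0.1323.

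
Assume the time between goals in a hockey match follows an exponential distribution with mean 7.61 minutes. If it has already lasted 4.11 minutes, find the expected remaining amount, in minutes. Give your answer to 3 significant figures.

The rate is λ = 1/7.61 = 0.131406 per minute.
By memorylessness, the remaining amount past any threshold is again Exp(λ) with mean 1/λ = 7.61 minutes.

7.61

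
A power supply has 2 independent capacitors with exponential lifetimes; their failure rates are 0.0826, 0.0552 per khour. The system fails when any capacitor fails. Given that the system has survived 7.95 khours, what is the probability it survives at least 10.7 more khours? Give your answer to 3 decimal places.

0.229

Time to first failure ~ Exp(Σλ) with Σλ = 0.1378.
By memorylessness, P(T > 7.95+10.7 | T > 7.95) = P(T > 10.7) = e^(−0.1378·10.7) ≈ 0.229.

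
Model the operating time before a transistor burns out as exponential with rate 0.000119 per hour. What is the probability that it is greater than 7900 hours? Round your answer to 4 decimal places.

P(X > 7900) = e^(−λ·7900) = e^(−0.9401) ≈ 0.3906.

0.3906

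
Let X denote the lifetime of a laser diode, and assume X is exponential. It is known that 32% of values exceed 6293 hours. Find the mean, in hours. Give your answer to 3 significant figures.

e^(−λ·6293) = 0.32 ⇒ λ = −ln(0.32)/6293 = 0.000181064.
Mean = 1/λ = 5522.92 hours.

5520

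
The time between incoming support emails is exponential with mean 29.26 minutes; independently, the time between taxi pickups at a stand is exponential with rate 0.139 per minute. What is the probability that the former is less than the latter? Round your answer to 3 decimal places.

λ_1 = 1/29.26 = 0.0341763, λ_2 = 0.139.
For independent exponentials, P(the former < the latter) = λ_1/(λ_1+λ_2) = 0.0341763/0.173176 ≈ 0.197.

0.197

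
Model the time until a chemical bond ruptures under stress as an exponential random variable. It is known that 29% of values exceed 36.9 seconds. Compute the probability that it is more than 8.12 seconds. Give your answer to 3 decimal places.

0.762

e^(−λ·36.9) = 0.29 ⇒ λ = −ln(0.29)/36.9 = 0.0335467.
P(X > 8.12) = e^(−0.0335467·8.12) = e^(−0.2724) ≈ 0.762.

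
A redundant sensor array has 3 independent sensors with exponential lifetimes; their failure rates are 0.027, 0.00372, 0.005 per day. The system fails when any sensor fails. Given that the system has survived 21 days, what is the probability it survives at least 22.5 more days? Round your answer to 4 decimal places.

0.4477

Time to first failure ~ Exp(Σλ) with Σλ = 0.03572.
By memorylessness, P(T > 21+22.5 | T > 21) = P(T > 22.5) = e^(−0.03572·22.5) ≈ 0.4477.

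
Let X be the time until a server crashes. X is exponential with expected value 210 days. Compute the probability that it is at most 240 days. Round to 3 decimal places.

0.681

The rate is λ = 1/210 = 0.0047619 per day.
P(X ≤ 240) = 1 − e^(−λ·240) = 1 − e^(−1.1429) ≈ 0.681.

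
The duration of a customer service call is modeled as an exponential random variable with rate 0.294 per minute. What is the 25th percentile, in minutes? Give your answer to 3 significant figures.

Set 1 − e^(−λt) = 0.25, so t = −ln(0.75)/λ = 0.28768/0.294 ≈ 0.97851 minutes.

0.979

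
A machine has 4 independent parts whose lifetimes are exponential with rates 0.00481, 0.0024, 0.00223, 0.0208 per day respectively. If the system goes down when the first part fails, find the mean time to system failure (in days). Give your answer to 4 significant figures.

33.07

The time to first failure is exponential with rate Σλ = 0.00481 + 0.0024 + 0.00223 + 0.0208 = 0.03024.
E[min] = 1/Σλ = 1/0.03024 = 33.0688 days.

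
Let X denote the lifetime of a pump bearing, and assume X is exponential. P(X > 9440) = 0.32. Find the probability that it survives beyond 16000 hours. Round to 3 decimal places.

0.145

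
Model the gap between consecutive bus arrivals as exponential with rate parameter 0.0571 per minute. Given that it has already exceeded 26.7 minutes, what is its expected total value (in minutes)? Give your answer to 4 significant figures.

By memorylessness, E[X | X > 26.7] = 26.7 + 1/λ = 26.7 + 17.5131 = 44.2131 minutes.

44.21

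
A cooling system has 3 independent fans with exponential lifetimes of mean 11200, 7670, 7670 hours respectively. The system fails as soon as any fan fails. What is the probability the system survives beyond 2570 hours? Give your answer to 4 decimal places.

The first failure time is exponential with rate Σλ_i = 1/11200 + 1/7670 + 1/7670 = 0.000350042 per hour.
P(min > 2570) = e^(−0.000350042·2570) = e^(−0.89961) ≈ 0.4067.

0.4067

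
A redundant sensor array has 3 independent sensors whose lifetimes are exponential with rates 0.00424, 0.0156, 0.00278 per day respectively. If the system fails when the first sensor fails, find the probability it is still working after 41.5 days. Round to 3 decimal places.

0.391

The time to first failure is exponential with rate Σλ = 0.00424 + 0.0156 + 0.00278 = 0.02262.
P(min > 41.5) = e^(−0.02262·41.5) = e^(−0.93873) ≈ 0.391.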